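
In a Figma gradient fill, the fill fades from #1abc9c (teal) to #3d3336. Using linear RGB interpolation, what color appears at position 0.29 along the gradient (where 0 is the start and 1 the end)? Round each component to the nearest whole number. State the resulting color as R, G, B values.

#1abc9c → (26, 188, 156); #3d3336 → (61, 51, 54).
R = 26 + 0.29 × (61 − 26) = 26 + 0.29 × 35 = 36.15 → 36
G = 188 + 0.29 × (51 − 188) = 188 + 0.29 × -137 = 148.27 → 148
B = 156 + 0.29 × (54 − 156) = 156 + 0.29 × -102 = 126.42 → 126

(36, 148, 126)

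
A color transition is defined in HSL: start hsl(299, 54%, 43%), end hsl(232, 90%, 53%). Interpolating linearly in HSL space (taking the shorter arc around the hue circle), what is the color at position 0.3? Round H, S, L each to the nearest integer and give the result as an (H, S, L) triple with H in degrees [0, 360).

Hue arc: Δh = 232 − 299 = -67° (|Δh| ≤ 180, already the shorter path).
H = 299 + 0.3 × (-67) = 278.9 → 279°
S = 54 + 0.3 × (90 − 54) = 64.8 → 65%
L = 43 + 0.3 × (53 − 43) = 46 → 46%

(279, 65, 46)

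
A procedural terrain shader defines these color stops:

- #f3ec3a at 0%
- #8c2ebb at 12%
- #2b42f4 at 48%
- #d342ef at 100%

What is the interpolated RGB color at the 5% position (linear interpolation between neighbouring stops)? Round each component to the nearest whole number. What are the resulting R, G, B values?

5% lies between the 0% and 12% stops, so the local fraction is t = (5 − 0)/(12 − 0) = 5/12 ≈ 0.4167.
#f3ec3a → (243, 236, 58); #8c2ebb → (140, 46, 187).
R = 243 + 0.4167 × (140 − 243) = 200.08 → 200
G = 236 + 0.4167 × (46 − 236) = 156.827 → 157
B = 58 + 0.4167 × (187 − 58) = 111.754 → 112

(200, 157, 112)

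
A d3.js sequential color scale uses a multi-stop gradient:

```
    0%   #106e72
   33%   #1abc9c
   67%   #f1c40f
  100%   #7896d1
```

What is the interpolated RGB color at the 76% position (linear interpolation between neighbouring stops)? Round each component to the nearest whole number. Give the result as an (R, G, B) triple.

76% lies between the 67% and 100% stops, so the local fraction is t = (76 − 67)/(100 − 67) = 9/33 ≈ 0.2727.
#f1c40f → (241, 196, 15); #7896d1 → (120, 150, 209).
R = 241 + 0.2727 × (120 − 241) = 208.003 → 208
G = 196 + 0.2727 × (150 − 196) = 183.456 → 183
B = 15 + 0.2727 × (209 − 15) = 67.904 → 68

(208, 183, 68)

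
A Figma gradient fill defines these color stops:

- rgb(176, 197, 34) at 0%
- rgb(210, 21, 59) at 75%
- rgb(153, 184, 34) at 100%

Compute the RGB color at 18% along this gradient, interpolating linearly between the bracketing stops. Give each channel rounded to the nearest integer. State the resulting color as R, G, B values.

18% lies between the 0% and 75% stops, so the local fraction is t = (18 − 0)/(75 − 0) = 18/75 ≈ 0.24.
R = 176 + 0.24 × (210 − 176) = 184.16 → 184
G = 197 + 0.24 × (21 − 197) = 154.76 → 155
B = 34 + 0.24 × (59 − 34) = 40 → 40

(184, 155, 40)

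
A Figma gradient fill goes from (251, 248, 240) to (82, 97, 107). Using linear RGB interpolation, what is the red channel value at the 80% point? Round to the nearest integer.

R = 251 + 0.8 × (82 − 251) = 115.8 → 116

116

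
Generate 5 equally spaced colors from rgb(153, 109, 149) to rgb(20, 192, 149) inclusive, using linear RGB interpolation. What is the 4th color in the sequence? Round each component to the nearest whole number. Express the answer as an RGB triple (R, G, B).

With 5 swatches and endpoints inclusive, swatch 4 sits at t = (4 − 1)/(5 − 1) = 3/4 ≈ 0.75.
R = 153 + 0.75 × (20 − 153) = 53.25 → 53
G = 109 + 0.75 × (192 − 109) = 171.25 → 171
B = 149 + 0.75 × (149 − 149) = 149 → 149

(53, 171, 149)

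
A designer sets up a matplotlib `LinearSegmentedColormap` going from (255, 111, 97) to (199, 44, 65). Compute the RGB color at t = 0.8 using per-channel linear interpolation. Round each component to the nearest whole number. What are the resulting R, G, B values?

(210, 57, 71)

R = 255 + 0.8 × (199 − 255) = 255 + 0.8 × -56 = 210.2 → 210
G = 111 + 0.8 × (44 − 111) = 111 + 0.8 × -67 = 57.4 → 57
B = 97 + 0.8 × (65 − 97) = 97 + 0.8 × -32 = 71.4 → 71
So the blended color is (210, 57, 71), about #d23947.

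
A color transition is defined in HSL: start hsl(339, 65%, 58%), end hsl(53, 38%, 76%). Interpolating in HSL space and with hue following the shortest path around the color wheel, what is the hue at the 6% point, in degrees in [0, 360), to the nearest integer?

343

Hue: 53 − 339 = -286°, but |-286| > 180 so the shorter arc goes the other way: Δh = -286 + 360 = 74°.
H = 339 + 0.06 × (74) = 343.44 → 343°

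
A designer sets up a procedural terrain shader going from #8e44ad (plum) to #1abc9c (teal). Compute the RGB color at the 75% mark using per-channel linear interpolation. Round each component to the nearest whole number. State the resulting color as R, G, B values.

(55, 158, 160)

#8e44ad → (142, 68, 173); #1abc9c → (26, 188, 156).
75% corresponds to t = 0.75.
R = 142 + 0.75 × (26 − 142) = 142 + 0.75 × -116 = 55 → 55
G = 68 + 0.75 × (188 − 68) = 68 + 0.75 × 120 = 158 → 158
B = 173 + 0.75 × (156 − 173) = 173 + 0.75 × -17 = 160.25 → 160
So the blended color is (55, 158, 160), about #379ea0.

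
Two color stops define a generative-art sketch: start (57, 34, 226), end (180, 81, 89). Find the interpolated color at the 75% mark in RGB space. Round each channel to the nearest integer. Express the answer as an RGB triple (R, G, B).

75% corresponds to t = 0.75.
R = 57 + 0.75 × (180 − 57) = 57 + 0.75 × 123 = 149.25 → 149
G = 34 + 0.75 × (81 − 34) = 34 + 0.75 × 47 = 69.25 → 69
B = 226 + 0.75 × (89 − 226) = 226 + 0.75 × -137 = 123.25 → 123

(149, 69, 123)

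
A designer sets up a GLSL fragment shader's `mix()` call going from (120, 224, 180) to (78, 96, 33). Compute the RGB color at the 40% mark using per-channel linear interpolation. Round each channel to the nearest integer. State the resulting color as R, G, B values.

40% corresponds to t = 0.4.
R = 120 + 0.4 × (78 − 120) = 120 + 0.4 × -42 = 103.2 → 103
G = 224 + 0.4 × (96 − 224) = 224 + 0.4 × -128 = 172.8 → 173
B = 180 + 0.4 × (33 − 180) = 180 + 0.4 × -147 = 121.2 → 121

(103, 173, 121)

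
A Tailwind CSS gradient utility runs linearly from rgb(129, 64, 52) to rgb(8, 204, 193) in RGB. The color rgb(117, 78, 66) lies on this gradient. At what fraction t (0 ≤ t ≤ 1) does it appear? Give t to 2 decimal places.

Invert the lerp on the B channel (largest span, 141): t = (66 − 52) / (193 − 52) = 14/141 = 0.099291.
Check on R: (117 − 129)/(8 − 129) = 0.09917 ✓

0.10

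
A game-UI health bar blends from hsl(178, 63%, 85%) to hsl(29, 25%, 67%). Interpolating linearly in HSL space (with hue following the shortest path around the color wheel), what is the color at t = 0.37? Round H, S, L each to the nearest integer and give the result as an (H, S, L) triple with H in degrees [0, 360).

(123, 49, 78)

Hue arc: Δh = 29 − 178 = -149° (|Δh| ≤ 180, already the shorter path).
H = 178 + 0.37 × (-149) = 122.87 → 123°
S = 63 + 0.37 × (25 − 63) = 48.94 → 49%
L = 85 + 0.37 × (67 − 85) = 78.34 → 78%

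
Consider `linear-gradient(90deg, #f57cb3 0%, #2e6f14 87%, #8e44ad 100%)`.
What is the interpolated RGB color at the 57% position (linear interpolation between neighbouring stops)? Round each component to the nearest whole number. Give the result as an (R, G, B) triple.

(115, 115, 75)

57% lies between the 0% and 87% stops, so the local fraction is t = (57 − 0)/(87 − 0) = 57/87 ≈ 0.6552.
#f57cb3 → (245, 124, 179); #2e6f14 → (46, 111, 20).
R = 245 + 0.6552 × (46 − 245) = 114.615 → 115
G = 124 + 0.6552 × (111 − 124) = 115.482 → 115
B = 179 + 0.6552 × (20 − 179) = 74.823 → 75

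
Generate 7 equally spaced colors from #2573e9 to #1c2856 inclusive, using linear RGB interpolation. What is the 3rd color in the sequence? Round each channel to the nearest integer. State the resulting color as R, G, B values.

(34, 90, 184)

With 7 swatches and endpoints inclusive, swatch 3 sits at t = (3 − 1)/(7 − 1) = 2/6 ≈ 0.3333.
#2573e9 → (37, 115, 233); #1c2856 → (28, 40, 86).
R = 37 + 0.3333 × (28 − 37) = 34 → 34
G = 115 + 0.3333 × (40 − 115) = 90.002 → 90
B = 233 + 0.3333 × (86 − 233) = 184.005 → 184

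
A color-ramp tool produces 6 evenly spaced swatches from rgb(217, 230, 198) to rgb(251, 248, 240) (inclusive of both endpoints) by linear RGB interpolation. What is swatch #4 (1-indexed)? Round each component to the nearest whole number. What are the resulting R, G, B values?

With 6 swatches and endpoints inclusive, swatch 4 sits at t = (4 − 1)/(6 − 1) = 3/5 ≈ 0.6.
R = 217 + 0.6 × (251 − 217) = 237.4 → 237
G = 230 + 0.6 × (248 − 230) = 240.8 → 241
B = 198 + 0.6 × (240 − 198) = 223.2 → 223

(237, 241, 223)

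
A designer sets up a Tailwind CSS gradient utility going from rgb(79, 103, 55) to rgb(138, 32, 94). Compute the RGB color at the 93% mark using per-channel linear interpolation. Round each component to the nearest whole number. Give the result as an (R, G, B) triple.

93% corresponds to t = 0.93.
R = 79 + 0.93 × (138 − 79) = 79 + 0.93 × 59 = 133.87 → 134
G = 103 + 0.93 × (32 − 103) = 103 + 0.93 × -71 = 36.97 → 37
B = 55 + 0.93 × (94 − 55) = 55 + 0.93 × 39 = 91.27 → 91
So the blended color is (134, 37, 91), about #86255b.

(134, 37, 91)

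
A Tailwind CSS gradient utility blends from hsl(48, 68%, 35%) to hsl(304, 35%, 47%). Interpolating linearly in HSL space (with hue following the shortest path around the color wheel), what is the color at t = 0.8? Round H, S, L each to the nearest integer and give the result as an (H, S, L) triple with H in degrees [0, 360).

(325, 42, 45)

Hue: 304 − 48 = 256°, but |256| > 180 so the shorter arc goes the other way: Δh = 256 − 360 = -104°.
H = 48 + 0.8 × (-104) = -35.2 → -35 → -35 mod 360 = 325°
S = 68 + 0.8 × (35 − 68) = 41.6 → 42%
L = 35 + 0.8 × (47 − 35) = 44.6 → 45%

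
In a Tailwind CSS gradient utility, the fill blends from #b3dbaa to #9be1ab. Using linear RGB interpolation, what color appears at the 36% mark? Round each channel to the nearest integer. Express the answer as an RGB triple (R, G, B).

#b3dbaa → (179, 219, 170); #9be1ab → (155, 225, 171).
36% corresponds to t = 0.36.
R = 179 + 0.36 × (155 − 179) = 179 + 0.36 × -24 = 170.36 → 170
G = 219 + 0.36 × (225 − 219) = 219 + 0.36 × 6 = 221.16 → 221
B = 170 + 0.36 × (171 − 170) = 170 + 0.36 × 1 = 170.36 → 170
So the blended color is (170, 221, 170), about #aaddaa.

(170, 221, 170)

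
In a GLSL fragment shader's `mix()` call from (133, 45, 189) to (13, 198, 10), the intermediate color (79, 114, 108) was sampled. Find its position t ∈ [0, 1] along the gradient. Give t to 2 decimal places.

Invert the lerp on the B channel (largest span, 179): t = (108 − 189) / (10 − 189) = -81/-179 = 0.45251.
Check on R: (79 − 133)/(13 − 133) = 0.45 ✓

0.45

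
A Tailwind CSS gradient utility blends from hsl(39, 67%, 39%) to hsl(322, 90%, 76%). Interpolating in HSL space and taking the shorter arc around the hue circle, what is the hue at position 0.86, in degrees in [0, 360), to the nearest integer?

333

Hue: 322 − 39 = 283°, but |283| > 180 so the shorter arc goes the other way: Δh = 283 − 360 = -77°.
H = 39 + 0.86 × (-77) = -27.22 → -27 → -27 mod 360 = 333°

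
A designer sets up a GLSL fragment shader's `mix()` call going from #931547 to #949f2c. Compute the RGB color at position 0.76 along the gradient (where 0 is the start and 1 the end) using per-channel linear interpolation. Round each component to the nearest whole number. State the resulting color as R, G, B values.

#931547 → (147, 21, 71); #949f2c → (148, 159, 44).
R = 147 + 0.76 × (148 − 147) = 147 + 0.76 × 1 = 147.76 → 148
G = 21 + 0.76 × (159 − 21) = 21 + 0.76 × 138 = 125.88 → 126
B = 71 + 0.76 × (44 − 71) = 71 + 0.76 × -27 = 50.48 → 50

(148, 126, 50)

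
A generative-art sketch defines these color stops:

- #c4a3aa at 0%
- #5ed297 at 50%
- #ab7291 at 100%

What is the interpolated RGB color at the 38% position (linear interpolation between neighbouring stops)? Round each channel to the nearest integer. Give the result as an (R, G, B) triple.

(118, 199, 156)

38% lies between the 0% and 50% stops, so the local fraction is t = (38 − 0)/(50 − 0) = 38/50 ≈ 0.76.
#c4a3aa → (196, 163, 170); #5ed297 → (94, 210, 151).
R = 196 + 0.76 × (94 − 196) = 118.48 → 118
G = 163 + 0.76 × (210 − 163) = 198.72 → 199
B = 170 + 0.76 × (151 − 170) = 155.56 → 156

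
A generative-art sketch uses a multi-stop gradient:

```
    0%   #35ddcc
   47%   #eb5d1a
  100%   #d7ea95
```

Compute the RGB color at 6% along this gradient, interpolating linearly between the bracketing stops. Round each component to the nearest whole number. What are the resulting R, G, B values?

(76, 205, 181)

6% lies between the 0% and 47% stops, so the local fraction is t = (6 − 0)/(47 − 0) = 6/47 ≈ 0.1277.
#35ddcc → (53, 221, 204); #eb5d1a → (235, 93, 26).
R = 53 + 0.1277 × (235 − 53) = 76.241 → 76
G = 221 + 0.1277 × (93 − 221) = 204.654 → 205
B = 204 + 0.1277 × (26 − 204) = 181.269 → 181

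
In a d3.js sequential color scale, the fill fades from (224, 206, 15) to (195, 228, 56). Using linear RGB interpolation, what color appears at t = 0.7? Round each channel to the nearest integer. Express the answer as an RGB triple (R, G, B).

R = 224 + 0.7 × (195 − 224) = 224 + 0.7 × -29 = 203.7 → 204
G = 206 + 0.7 × (228 − 206) = 206 + 0.7 × 22 = 221.4 → 221
B = 15 + 0.7 × (56 − 15) = 15 + 0.7 × 41 = 43.7 → 44
So the blended color is (204, 221, 44), about #ccdd2c.

(204, 221, 44)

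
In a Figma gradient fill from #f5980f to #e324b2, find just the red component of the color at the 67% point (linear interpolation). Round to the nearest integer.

R₁ = 245 (from #f5980f), R₂ = 227 (from #e324b2).
R = 245 + 0.67 × (227 − 245) = 232.94 → 233

233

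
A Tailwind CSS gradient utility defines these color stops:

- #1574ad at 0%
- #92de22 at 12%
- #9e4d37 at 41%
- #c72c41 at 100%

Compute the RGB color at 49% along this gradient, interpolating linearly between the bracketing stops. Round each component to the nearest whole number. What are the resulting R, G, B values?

49% lies between the 41% and 100% stops, so the local fraction is t = (49 − 41)/(100 − 41) = 8/59 ≈ 0.1356.
#9e4d37 → (158, 77, 55); #c72c41 → (199, 44, 65).
R = 158 + 0.1356 × (199 − 158) = 163.56 → 164
G = 77 + 0.1356 × (44 − 77) = 72.525 → 73
B = 55 + 0.1356 × (65 − 55) = 56.356 → 56

(164, 73, 56)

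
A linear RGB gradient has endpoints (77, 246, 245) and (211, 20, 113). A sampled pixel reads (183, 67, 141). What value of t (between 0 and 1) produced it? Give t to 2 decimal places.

Invert the lerp on the G channel (largest span, 226): t = (67 − 246) / (20 − 246) = -179/-226 = 0.79204.
Check on R: (183 − 77)/(211 − 77) = 0.791 ✓

0.79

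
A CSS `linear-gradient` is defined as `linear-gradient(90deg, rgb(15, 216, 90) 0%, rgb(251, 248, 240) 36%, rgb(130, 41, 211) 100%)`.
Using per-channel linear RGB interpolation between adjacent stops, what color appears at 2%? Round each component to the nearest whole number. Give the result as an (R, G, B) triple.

2% lies between the 0% and 36% stops, so the local fraction is t = (2 − 0)/(36 − 0) = 2/36 ≈ 0.0556.
R = 15 + 0.0556 × (251 − 15) = 28.122 → 28
G = 216 + 0.0556 × (248 − 216) = 217.779 → 218
B = 90 + 0.0556 × (240 − 90) = 98.34 → 98

(28, 218, 98)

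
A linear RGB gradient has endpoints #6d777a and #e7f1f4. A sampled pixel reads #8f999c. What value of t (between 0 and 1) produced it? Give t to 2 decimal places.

0.28

Invert the lerp on the R channel (largest span, 122): t = (143 − 109) / (231 − 109) = 34/122 = 0.27869.
Check on G: (153 − 119)/(241 − 119) = 0.2787 ✓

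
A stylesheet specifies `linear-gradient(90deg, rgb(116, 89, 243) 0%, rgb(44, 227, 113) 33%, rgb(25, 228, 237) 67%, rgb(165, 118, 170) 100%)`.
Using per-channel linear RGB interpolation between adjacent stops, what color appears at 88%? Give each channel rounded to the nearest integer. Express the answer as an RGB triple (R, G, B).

88% lies between the 67% and 100% stops, so the local fraction is t = (88 − 67)/(100 − 67) = 21/33 ≈ 0.6364.
R = 25 + 0.6364 × (165 − 25) = 114.096 → 114
G = 228 + 0.6364 × (118 − 228) = 157.996 → 158
B = 237 + 0.6364 × (170 − 237) = 194.361 → 194

(114, 158, 194)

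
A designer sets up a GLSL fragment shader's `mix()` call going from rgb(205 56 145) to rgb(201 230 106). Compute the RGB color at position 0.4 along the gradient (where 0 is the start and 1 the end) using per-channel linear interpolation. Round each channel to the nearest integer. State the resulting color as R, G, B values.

R = 205 + 0.4 × (201 − 205) = 205 + 0.4 × -4 = 203.4 → 203
G = 56 + 0.4 × (230 − 56) = 56 + 0.4 × 174 = 125.6 → 126
B = 145 + 0.4 × (106 − 145) = 145 + 0.4 × -39 = 129.4 → 129
So the blended color is (203, 126, 129), about #cb7e81.

(203, 126, 129)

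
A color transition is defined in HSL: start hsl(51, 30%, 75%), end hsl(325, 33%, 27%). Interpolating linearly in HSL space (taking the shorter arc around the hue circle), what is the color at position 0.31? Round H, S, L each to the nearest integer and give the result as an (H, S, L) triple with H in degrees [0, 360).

Hue: 325 − 51 = 274°, but |274| > 180 so the shorter arc goes the other way: Δh = 274 − 360 = -86°.
H = 51 + 0.31 × (-86) = 24.34 → 24°
S = 30 + 0.31 × (33 − 30) = 30.93 → 31%
L = 75 + 0.31 × (27 − 75) = 60.12 → 60%

(24, 31, 60)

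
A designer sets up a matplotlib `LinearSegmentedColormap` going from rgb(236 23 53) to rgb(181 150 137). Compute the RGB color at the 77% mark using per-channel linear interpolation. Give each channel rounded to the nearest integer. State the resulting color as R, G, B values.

77% corresponds to t = 0.77.
R = 236 + 0.77 × (181 − 236) = 236 + 0.77 × -55 = 193.65 → 194
G = 23 + 0.77 × (150 − 23) = 23 + 0.77 × 127 = 120.79 → 121
B = 53 + 0.77 × (137 − 53) = 53 + 0.77 × 84 = 117.68 → 118

(194, 121, 118)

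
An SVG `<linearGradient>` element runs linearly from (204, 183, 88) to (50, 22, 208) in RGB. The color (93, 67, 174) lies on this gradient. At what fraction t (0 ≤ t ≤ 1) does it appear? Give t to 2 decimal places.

Invert the lerp on the G channel (largest span, 161): t = (67 − 183) / (22 − 183) = -116/-161 = 0.7205.
Check on R: (93 − 204)/(50 − 204) = 0.7208 ✓

0.72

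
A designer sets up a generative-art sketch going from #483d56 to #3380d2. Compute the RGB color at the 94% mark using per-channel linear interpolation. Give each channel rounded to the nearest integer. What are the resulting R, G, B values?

(52, 124, 203)

#483d56 → (72, 61, 86); #3380d2 → (51, 128, 210).
94% corresponds to t = 0.94.
R = 72 + 0.94 × (51 − 72) = 72 + 0.94 × -21 = 52.26 → 52
G = 61 + 0.94 × (128 − 61) = 61 + 0.94 × 67 = 123.98 → 124
B = 86 + 0.94 × (210 − 86) = 86 + 0.94 × 124 = 202.56 → 203
So the blended color is (52, 124, 203), about #347ccb.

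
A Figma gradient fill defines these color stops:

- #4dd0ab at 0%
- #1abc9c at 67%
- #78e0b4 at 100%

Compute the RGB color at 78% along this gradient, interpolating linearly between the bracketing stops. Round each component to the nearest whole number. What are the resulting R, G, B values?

78% lies between the 67% and 100% stops, so the local fraction is t = (78 − 67)/(100 − 67) = 11/33 ≈ 0.3333.
#1abc9c → (26, 188, 156); #78e0b4 → (120, 224, 180).
R = 26 + 0.3333 × (120 − 26) = 57.33 → 57
G = 188 + 0.3333 × (224 − 188) = 199.999 → 200
B = 156 + 0.3333 × (180 − 156) = 163.999 → 164

(57, 200, 164)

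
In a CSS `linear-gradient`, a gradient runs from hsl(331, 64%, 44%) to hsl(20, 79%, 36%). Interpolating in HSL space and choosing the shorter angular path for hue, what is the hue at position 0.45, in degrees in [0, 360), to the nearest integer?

353

Hue: 20 − 331 = -311°, but |-311| > 180 so the shorter arc goes the other way: Δh = -311 + 360 = 49°.
H = 331 + 0.45 × (49) = 353.05 → 353°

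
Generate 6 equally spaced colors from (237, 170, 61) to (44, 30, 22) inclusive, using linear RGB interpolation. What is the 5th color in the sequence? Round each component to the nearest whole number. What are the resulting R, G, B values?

(83, 58, 30)

With 6 swatches and endpoints inclusive, swatch 5 sits at t = (5 − 1)/(6 − 1) = 4/5 ≈ 0.8.
R = 237 + 0.8 × (44 − 237) = 82.6 → 83
G = 170 + 0.8 × (30 − 170) = 58 → 58
B = 61 + 0.8 × (22 − 61) = 29.8 → 30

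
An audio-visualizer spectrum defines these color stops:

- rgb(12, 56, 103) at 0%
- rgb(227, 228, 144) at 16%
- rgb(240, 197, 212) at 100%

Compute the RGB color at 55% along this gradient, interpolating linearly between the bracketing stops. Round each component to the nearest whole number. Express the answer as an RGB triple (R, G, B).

55% lies between the 16% and 100% stops, so the local fraction is t = (55 − 16)/(100 − 16) = 39/84 ≈ 0.4643.
R = 227 + 0.4643 × (240 − 227) = 233.036 → 233
G = 228 + 0.4643 × (197 − 228) = 213.607 → 214
B = 144 + 0.4643 × (212 − 144) = 175.572 → 176

(233, 214, 176)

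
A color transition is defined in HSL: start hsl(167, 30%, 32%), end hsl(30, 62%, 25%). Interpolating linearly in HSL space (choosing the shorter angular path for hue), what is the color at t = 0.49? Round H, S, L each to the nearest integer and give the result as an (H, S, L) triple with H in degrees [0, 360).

Hue arc: Δh = 30 − 167 = -137° (|Δh| ≤ 180, already the shorter path).
H = 167 + 0.49 × (-137) = 99.87 → 100°
S = 30 + 0.49 × (62 − 30) = 45.68 → 46%
L = 32 + 0.49 × (25 − 32) = 28.57 → 29%

(100, 46, 29)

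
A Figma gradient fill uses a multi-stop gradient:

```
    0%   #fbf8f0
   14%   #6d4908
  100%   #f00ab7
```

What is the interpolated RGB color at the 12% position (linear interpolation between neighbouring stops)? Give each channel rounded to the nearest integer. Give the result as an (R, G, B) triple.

(129, 98, 41)

12% lies between the 0% and 14% stops, so the local fraction is t = (12 − 0)/(14 − 0) = 12/14 ≈ 0.8571.
#fbf8f0 → (251, 248, 240); #6d4908 → (109, 73, 8).
R = 251 + 0.8571 × (109 − 251) = 129.292 → 129
G = 248 + 0.8571 × (73 − 248) = 98.007 → 98
B = 240 + 0.8571 × (8 − 240) = 41.153 → 41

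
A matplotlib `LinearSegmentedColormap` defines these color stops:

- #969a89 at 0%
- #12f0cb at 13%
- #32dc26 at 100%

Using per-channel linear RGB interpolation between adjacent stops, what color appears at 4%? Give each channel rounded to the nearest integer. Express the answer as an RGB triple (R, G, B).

(109, 180, 157)

4% lies between the 0% and 13% stops, so the local fraction is t = (4 − 0)/(13 − 0) = 4/13 ≈ 0.3077.
#969a89 → (150, 154, 137); #12f0cb → (18, 240, 203).
R = 150 + 0.3077 × (18 − 150) = 109.384 → 109
G = 154 + 0.3077 × (240 − 154) = 180.462 → 180
B = 137 + 0.3077 × (203 − 137) = 157.308 → 157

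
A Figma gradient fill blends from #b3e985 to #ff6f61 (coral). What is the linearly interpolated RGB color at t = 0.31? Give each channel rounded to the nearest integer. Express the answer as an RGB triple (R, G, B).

(203, 195, 122)

#b3e985 → (179, 233, 133); #ff6f61 → (255, 111, 97).
R = 179 + 0.31 × (255 − 179) = 179 + 0.31 × 76 = 202.56 → 203
G = 233 + 0.31 × (111 − 233) = 233 + 0.31 × -122 = 195.18 → 195
B = 133 + 0.31 × (97 − 133) = 133 + 0.31 × -36 = 121.84 → 122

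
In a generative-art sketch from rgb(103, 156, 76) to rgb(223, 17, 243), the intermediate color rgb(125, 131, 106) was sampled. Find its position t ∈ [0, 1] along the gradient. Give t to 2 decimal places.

Invert the lerp on the B channel (largest span, 167): t = (106 − 76) / (243 − 76) = 30/167 = 0.17964.
Check on R: (125 − 103)/(223 − 103) = 0.1833 ✓

0.18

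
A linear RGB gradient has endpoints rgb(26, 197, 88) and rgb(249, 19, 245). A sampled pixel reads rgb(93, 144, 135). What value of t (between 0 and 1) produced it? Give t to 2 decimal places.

Invert the lerp on the R channel (largest span, 223): t = (93 − 26) / (249 − 26) = 67/223 = 0.30045.
Check on G: (144 − 197)/(19 − 197) = 0.2978 ✓

0.30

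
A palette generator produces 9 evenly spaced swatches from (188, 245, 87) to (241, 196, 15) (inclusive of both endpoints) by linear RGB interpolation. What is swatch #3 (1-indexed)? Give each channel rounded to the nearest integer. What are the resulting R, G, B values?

With 9 swatches and endpoints inclusive, swatch 3 sits at t = (3 − 1)/(9 − 1) = 2/8 ≈ 0.25.
R = 188 + 0.25 × (241 − 188) = 201.25 → 201
G = 245 + 0.25 × (196 − 245) = 232.75 → 233
B = 87 + 0.25 × (15 − 87) = 69 → 69

(201, 233, 69)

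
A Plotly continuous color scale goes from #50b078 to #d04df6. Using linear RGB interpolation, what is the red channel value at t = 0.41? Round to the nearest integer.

R₁ = 80 (from #50b078), R₂ = 208 (from #d04df6).
R = 80 + 0.41 × (208 − 80) = 132.48 → 132

132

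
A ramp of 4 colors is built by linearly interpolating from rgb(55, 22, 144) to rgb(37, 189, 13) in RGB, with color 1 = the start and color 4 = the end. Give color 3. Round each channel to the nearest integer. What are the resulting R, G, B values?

(43, 133, 57)

With 4 swatches and endpoints inclusive, swatch 3 sits at t = (3 − 1)/(4 − 1) = 2/3 ≈ 0.6667.
R = 55 + 0.6667 × (37 − 55) = 42.999 → 43
G = 22 + 0.6667 × (189 − 22) = 133.339 → 133
B = 144 + 0.6667 × (13 − 144) = 56.662 → 57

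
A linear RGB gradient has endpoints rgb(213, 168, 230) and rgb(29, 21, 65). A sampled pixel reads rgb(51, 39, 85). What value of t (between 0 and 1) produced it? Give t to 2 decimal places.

0.88

Invert the lerp on the R channel (largest span, 184): t = (51 − 213) / (29 − 213) = -162/-184 = 0.88043.
Check on G: (39 − 168)/(21 − 168) = 0.8776 ✓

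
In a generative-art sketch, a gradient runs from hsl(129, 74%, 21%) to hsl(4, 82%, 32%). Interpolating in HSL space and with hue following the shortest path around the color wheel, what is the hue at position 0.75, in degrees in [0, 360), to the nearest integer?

Hue arc: Δh = 4 − 129 = -125° (|Δh| ≤ 180, already the shorter path).
H = 129 + 0.75 × (-125) = 35.25 → 35°

35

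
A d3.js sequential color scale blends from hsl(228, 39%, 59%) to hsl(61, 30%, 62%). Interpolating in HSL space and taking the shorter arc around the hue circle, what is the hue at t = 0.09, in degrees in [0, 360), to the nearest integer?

213

Hue arc: Δh = 61 − 228 = -167° (|Δh| ≤ 180, already the shorter path).
H = 228 + 0.09 × (-167) = 212.97 → 213°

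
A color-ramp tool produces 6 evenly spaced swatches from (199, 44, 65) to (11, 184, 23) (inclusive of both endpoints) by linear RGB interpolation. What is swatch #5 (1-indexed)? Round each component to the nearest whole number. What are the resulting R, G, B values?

With 6 swatches and endpoints inclusive, swatch 5 sits at t = (5 − 1)/(6 − 1) = 4/5 ≈ 0.8.
R = 199 + 0.8 × (11 − 199) = 48.6 → 49
G = 44 + 0.8 × (184 − 44) = 156 → 156
B = 65 + 0.8 × (23 − 65) = 31.4 → 31

(49, 156, 31)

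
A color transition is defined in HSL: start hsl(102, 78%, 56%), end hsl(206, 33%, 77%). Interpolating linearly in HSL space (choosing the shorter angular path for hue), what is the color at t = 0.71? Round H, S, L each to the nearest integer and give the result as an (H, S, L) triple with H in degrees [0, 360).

(176, 46, 71)

Hue arc: Δh = 206 − 102 = 104° (|Δh| ≤ 180, already the shorter path).
H = 102 + 0.71 × (104) = 175.84 → 176°
S = 78 + 0.71 × (33 − 78) = 46.05 → 46%
L = 56 + 0.71 × (77 − 56) = 70.91 → 71%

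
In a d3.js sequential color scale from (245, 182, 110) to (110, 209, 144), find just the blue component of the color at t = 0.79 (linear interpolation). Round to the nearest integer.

B = 110 + 0.79 × (144 − 110) = 136.86 → 137

137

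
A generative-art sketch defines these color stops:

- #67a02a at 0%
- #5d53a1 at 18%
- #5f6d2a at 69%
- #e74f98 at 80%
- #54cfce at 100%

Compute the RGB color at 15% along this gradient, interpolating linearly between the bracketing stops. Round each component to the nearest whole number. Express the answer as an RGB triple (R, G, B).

15% lies between the 0% and 18% stops, so the local fraction is t = (15 − 0)/(18 − 0) = 15/18 ≈ 0.8333.
#67a02a → (103, 160, 42); #5d53a1 → (93, 83, 161).
R = 103 + 0.8333 × (93 − 103) = 94.667 → 95
G = 160 + 0.8333 × (83 − 160) = 95.836 → 96
B = 42 + 0.8333 × (161 − 42) = 141.163 → 141

(95, 96, 141)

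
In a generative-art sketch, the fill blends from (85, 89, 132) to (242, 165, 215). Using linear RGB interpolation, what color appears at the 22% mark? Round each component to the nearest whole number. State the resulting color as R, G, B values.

22% corresponds to t = 0.22.
R = 85 + 0.22 × (242 − 85) = 85 + 0.22 × 157 = 119.54 → 120
G = 89 + 0.22 × (165 − 89) = 89 + 0.22 × 76 = 105.72 → 106
B = 132 + 0.22 × (215 − 132) = 132 + 0.22 × 83 = 150.26 → 150
So the blended color is (120, 106, 150), about #786a96.

(120, 106, 150)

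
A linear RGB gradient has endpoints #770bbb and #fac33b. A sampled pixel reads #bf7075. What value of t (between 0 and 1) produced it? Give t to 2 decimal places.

Invert the lerp on the G channel (largest span, 184): t = (112 − 11) / (195 − 11) = 101/184 = 0.54891.
Check on R: (191 − 119)/(250 − 119) = 0.5496 ✓

0.55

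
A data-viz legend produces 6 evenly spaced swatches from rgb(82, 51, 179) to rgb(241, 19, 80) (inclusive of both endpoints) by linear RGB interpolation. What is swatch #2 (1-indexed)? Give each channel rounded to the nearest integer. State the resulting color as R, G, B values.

With 6 swatches and endpoints inclusive, swatch 2 sits at t = (2 − 1)/(6 − 1) = 1/5 ≈ 0.2.
R = 82 + 0.2 × (241 − 82) = 113.8 → 114
G = 51 + 0.2 × (19 − 51) = 44.6 → 45
B = 179 + 0.2 × (80 − 179) = 159.2 → 159

(114, 45, 159)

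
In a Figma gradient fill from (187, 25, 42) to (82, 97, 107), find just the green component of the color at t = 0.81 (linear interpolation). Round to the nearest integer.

83

G = 25 + 0.81 × (97 − 25) = 83.32 → 83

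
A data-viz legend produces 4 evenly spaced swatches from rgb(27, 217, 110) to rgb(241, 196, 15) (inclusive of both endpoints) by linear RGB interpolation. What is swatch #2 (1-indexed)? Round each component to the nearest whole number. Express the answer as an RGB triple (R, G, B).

With 4 swatches and endpoints inclusive, swatch 2 sits at t = (2 − 1)/(4 − 1) = 1/3 ≈ 0.3333.
R = 27 + 0.3333 × (241 − 27) = 98.326 → 98
G = 217 + 0.3333 × (196 − 217) = 210.001 → 210
B = 110 + 0.3333 × (15 − 110) = 78.337 → 78

(98, 210, 78)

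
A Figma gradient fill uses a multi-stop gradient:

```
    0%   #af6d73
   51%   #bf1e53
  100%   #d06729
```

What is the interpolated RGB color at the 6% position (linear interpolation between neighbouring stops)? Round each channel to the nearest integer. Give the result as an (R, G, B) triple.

(177, 100, 111)

6% lies between the 0% and 51% stops, so the local fraction is t = (6 − 0)/(51 − 0) = 6/51 ≈ 0.1176.
#af6d73 → (175, 109, 115); #bf1e53 → (191, 30, 83).
R = 175 + 0.1176 × (191 − 175) = 176.882 → 177
G = 109 + 0.1176 × (30 − 109) = 99.71 → 100
B = 115 + 0.1176 × (83 − 115) = 111.237 → 111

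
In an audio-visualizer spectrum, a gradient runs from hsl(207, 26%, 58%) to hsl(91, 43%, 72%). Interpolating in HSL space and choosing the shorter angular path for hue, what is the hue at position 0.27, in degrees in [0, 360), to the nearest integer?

176

Hue arc: Δh = 91 − 207 = -116° (|Δh| ≤ 180, already the shorter path).
H = 207 + 0.27 × (-116) = 175.68 → 176°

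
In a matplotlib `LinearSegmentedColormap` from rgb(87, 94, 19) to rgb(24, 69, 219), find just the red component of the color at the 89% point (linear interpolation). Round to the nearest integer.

R = 87 + 0.89 × (24 − 87) = 30.93 → 31

31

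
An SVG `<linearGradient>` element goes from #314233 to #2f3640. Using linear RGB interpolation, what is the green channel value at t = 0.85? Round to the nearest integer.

56

G₁ = 66 (from #314233), G₂ = 54 (from #2f3640).
G = 66 + 0.85 × (54 − 66) = 55.8 → 56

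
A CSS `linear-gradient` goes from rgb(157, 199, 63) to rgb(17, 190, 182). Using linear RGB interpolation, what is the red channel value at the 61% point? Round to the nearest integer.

72

R = 157 + 0.61 × (17 − 157) = 71.6 → 72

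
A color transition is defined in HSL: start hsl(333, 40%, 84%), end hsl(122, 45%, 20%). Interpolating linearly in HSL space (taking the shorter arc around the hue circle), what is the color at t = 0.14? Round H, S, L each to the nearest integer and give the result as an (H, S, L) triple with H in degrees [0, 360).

(354, 41, 75)

Hue: 122 − 333 = -211°, but |-211| > 180 so the shorter arc goes the other way: Δh = -211 + 360 = 149°.
H = 333 + 0.14 × (149) = 353.86 → 354°
S = 40 + 0.14 × (45 − 40) = 40.7 → 41%
L = 84 + 0.14 × (20 − 84) = 75.04 → 75%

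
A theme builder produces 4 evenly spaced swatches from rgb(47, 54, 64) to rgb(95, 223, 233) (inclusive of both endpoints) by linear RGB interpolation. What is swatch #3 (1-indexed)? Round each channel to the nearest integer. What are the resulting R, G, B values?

(79, 167, 177)

With 4 swatches and endpoints inclusive, swatch 3 sits at t = (3 − 1)/(4 − 1) = 2/3 ≈ 0.6667.
R = 47 + 0.6667 × (95 − 47) = 79.002 → 79
G = 54 + 0.6667 × (223 − 54) = 166.672 → 167
B = 64 + 0.6667 × (233 − 64) = 176.672 → 177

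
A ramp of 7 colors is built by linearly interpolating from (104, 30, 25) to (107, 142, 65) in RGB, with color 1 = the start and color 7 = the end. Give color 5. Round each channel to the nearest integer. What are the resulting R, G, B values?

With 7 swatches and endpoints inclusive, swatch 5 sits at t = (5 − 1)/(7 − 1) = 4/6 ≈ 0.6667.
R = 104 + 0.6667 × (107 − 104) = 106 → 106
G = 30 + 0.6667 × (142 − 30) = 104.67 → 105
B = 25 + 0.6667 × (65 − 25) = 51.668 → 52

(106, 105, 52)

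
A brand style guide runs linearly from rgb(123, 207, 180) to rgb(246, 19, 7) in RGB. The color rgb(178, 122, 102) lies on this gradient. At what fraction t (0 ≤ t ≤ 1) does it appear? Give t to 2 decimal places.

Invert the lerp on the G channel (largest span, 188): t = (122 − 207) / (19 − 207) = -85/-188 = 0.45213.
Check on R: (178 − 123)/(246 − 123) = 0.4472 ✓

0.45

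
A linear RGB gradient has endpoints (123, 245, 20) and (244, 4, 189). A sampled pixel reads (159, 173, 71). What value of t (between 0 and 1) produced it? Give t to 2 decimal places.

Invert the lerp on the G channel (largest span, 241): t = (173 − 245) / (4 − 245) = -72/-241 = 0.29876.
Check on R: (159 − 123)/(244 − 123) = 0.2975 ✓

0.30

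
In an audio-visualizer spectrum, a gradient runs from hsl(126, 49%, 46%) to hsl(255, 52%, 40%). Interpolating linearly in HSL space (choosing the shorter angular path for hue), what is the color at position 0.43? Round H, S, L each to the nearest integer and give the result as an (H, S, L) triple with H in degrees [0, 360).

Hue arc: Δh = 255 − 126 = 129° (|Δh| ≤ 180, already the shorter path).
H = 126 + 0.43 × (129) = 181.47 → 181°
S = 49 + 0.43 × (52 − 49) = 50.29 → 50%
L = 46 + 0.43 × (40 − 46) = 43.42 → 43%

(181, 50, 43)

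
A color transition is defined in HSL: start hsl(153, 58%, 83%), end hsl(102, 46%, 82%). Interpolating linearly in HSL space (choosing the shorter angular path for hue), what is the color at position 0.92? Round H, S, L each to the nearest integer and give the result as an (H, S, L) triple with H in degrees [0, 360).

(106, 47, 82)

Hue arc: Δh = 102 − 153 = -51° (|Δh| ≤ 180, already the shorter path).
H = 153 + 0.92 × (-51) = 106.08 → 106°
S = 58 + 0.92 × (46 − 58) = 46.96 → 47%
L = 83 + 0.92 × (82 − 83) = 82.08 → 82%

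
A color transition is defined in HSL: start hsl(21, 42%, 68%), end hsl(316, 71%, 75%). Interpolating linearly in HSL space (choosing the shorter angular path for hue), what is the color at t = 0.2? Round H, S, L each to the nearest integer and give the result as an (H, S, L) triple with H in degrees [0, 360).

(8, 48, 69)

Hue: 316 − 21 = 295°, but |295| > 180 so the shorter arc goes the other way: Δh = 295 − 360 = -65°.
H = 21 + 0.2 × (-65) = 8 → 8°
S = 42 + 0.2 × (71 − 42) = 47.8 → 48%
L = 68 + 0.2 × (75 − 68) = 69.4 → 69%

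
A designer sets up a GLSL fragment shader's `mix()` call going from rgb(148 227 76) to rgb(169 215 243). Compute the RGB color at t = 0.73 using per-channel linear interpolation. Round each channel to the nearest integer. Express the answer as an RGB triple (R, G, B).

(163, 218, 198)

R = 148 + 0.73 × (169 − 148) = 148 + 0.73 × 21 = 163.33 → 163
G = 227 + 0.73 × (215 − 227) = 227 + 0.73 × -12 = 218.24 → 218
B = 76 + 0.73 × (243 − 76) = 76 + 0.73 × 167 = 197.91 → 198
So the blended color is (163, 218, 198), about #a3dac6.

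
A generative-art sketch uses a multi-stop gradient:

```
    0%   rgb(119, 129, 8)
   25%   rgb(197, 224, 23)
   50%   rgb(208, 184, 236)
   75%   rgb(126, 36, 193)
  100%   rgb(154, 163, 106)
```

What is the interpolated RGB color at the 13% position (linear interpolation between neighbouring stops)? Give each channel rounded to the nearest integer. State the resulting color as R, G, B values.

(160, 178, 16)

13% lies between the 0% and 25% stops, so the local fraction is t = (13 − 0)/(25 − 0) = 13/25 ≈ 0.52.
R = 119 + 0.52 × (197 − 119) = 159.56 → 160
G = 129 + 0.52 × (224 − 129) = 178.4 → 178
B = 8 + 0.52 × (23 − 8) = 15.8 → 16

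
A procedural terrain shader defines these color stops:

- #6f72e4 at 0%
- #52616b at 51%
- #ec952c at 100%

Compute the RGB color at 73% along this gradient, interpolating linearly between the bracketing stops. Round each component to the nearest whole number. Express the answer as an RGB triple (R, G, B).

(151, 120, 79)

73% lies between the 51% and 100% stops, so the local fraction is t = (73 − 51)/(100 − 51) = 22/49 ≈ 0.449.
#52616b → (82, 97, 107); #ec952c → (236, 149, 44).
R = 82 + 0.449 × (236 − 82) = 151.146 → 151
G = 97 + 0.449 × (149 − 97) = 120.348 → 120
B = 107 + 0.449 × (44 − 107) = 78.713 → 79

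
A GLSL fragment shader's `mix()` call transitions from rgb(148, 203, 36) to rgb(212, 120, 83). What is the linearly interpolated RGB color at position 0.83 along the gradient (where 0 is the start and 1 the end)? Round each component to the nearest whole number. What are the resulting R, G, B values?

(201, 134, 75)

R = 148 + 0.83 × (212 − 148) = 148 + 0.83 × 64 = 201.12 → 201
G = 203 + 0.83 × (120 − 203) = 203 + 0.83 × -83 = 134.11 → 134
B = 36 + 0.83 × (83 − 36) = 36 + 0.83 × 47 = 75.01 → 75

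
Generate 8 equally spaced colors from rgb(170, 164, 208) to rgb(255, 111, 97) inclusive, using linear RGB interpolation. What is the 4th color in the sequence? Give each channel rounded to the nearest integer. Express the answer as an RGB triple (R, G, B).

With 8 swatches and endpoints inclusive, swatch 4 sits at t = (4 − 1)/(8 − 1) = 3/7 ≈ 0.4286.
R = 170 + 0.4286 × (255 − 170) = 206.431 → 206
G = 164 + 0.4286 × (111 − 164) = 141.284 → 141
B = 208 + 0.4286 × (97 − 208) = 160.425 → 160

(206, 141, 160)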